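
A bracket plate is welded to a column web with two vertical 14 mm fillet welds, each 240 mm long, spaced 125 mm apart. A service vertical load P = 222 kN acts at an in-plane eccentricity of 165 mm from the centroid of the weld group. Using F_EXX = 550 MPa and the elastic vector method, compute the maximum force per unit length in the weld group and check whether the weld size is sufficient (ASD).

Total weld length L_w = 480 mm. Treat welds as unit-width lines.
Polar moment about centroid: J = 2[d³/12 + d(b/2)²] = 2[240³/12 + 240×62.5²] = 4179000 mm³.
Direct shear f_v = P/L_w = 222×10³ / 480 = 462.5 N/mm (vertical).
Torsion M = P·e = 222×10³ × 165 = 36630000 N·mm.
Critical point at (x, y) = (62.5, 120) from centroid. f_tx = M·y/J = 1052 N/mm; f_ty = M·x/J = 547.8 N/mm.
Resultant f_max = √[f_tx² + (f_v + f_ty)²] = √[1052² + (462.5 + 547.8)²] = 1458 N/mm.
Capacity per unit length: r_n/Ω = (1/2.0) × 0.6 × 550 × (0.707 × 14) = 1633 N/mm.
1458 ≤ 1633 → adequate.

f_max ≈ 1460 N/mm; adequate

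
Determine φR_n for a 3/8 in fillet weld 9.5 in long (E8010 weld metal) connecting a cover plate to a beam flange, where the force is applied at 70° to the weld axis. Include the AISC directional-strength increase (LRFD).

φR_n ≈ 132 kip

E80XX → F_EXX = 80 ksi.
t_e = 0.707 × 0.375 = 0.2651 in; A_we = 0.2651 × 9.5 = 2.519 in².
Directional factor: 1.0 + 0.5 sin^1.5(70°) = 1.455.
F_nw = 0.6 × 80 × 1.455 = 69.86 ksi.
φR_n = 0.75 × 69.86 × 2.519 = 132 kip.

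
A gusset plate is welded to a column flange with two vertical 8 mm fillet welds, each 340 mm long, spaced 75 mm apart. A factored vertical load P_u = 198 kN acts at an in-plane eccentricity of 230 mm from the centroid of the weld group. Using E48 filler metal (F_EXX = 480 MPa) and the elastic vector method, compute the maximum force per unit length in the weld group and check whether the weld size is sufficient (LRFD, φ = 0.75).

Total weld length L_w = 680 mm. Treat welds as unit-width lines.
Polar moment about centroid: J = 2[d³/12 + d(b/2)²] = 2[340³/12 + 340×37.5²] = 7507000 mm³.
Direct shear f_v = P/L_w = 198×10³ / 680 = 291.2 N/mm (vertical).
Torsion M = P·e = 198×10³ × 230 = 45540000 N·mm.
Critical point at (x, y) = (37.5, 170) from centroid. f_tx = M·y/J = 1031 N/mm; f_ty = M·x/J = 227.5 N/mm.
Resultant f_max = √[f_tx² + (f_v + f_ty)²] = √[1031² + (291.2 + 227.5)²] = 1154 N/mm.
Capacity per unit length: φr_n = 0.75 × 0.6 × 480 × (0.707 × 8) = 1222 N/mm.
1154 ≤ 1222 → adequate.

f_max ≈ 1150 N/mm; adequate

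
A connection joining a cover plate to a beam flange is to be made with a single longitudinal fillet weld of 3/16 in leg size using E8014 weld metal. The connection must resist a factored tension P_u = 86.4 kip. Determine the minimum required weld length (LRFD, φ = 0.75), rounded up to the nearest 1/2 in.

L = 18.5 in

E80XX → F_EXX = 80 ksi.
Throat t_e = 0.707 × 0.1875 = 0.1326 in.
φr_n = 0.75 × 0.6 × 80 × 0.1326 = 4.772 kip/in.
L_req = P_u / φr_n = 86.4 / 4.772 = 18.1 in total.
Round up → use L = 18.5 in.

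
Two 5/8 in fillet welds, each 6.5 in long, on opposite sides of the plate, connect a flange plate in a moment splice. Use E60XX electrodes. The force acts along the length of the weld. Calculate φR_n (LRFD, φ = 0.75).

E60XX → F_EXX = 60 ksi.
Effective throat t_e = 0.707 × 0.625 = 0.4419 in.
Total length L = 13 in; A_we = 0.4419 × 13 = 5.744 in².
F_nw = 0.6 F_EXX = 0.6 × 60 = 36 ksi.
φR_n = 0.75 × 36 × 5.744 = 155.1 kips.

φR_n ≈ 155 kips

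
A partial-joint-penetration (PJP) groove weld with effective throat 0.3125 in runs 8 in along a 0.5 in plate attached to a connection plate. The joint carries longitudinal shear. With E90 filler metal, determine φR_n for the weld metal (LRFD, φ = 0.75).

φR_n ≈ 101 kip

E90XX → F_EXX = 90 ksi.
Effective throat (given) t_e = 0.3125 in.
A_we = 0.3125 × 8 = 2.5 in².
F_nw = 0.6 F_EXX = 54 ksi.
φR_n = 0.75 × 54 × 2.5 = 101.2 kip.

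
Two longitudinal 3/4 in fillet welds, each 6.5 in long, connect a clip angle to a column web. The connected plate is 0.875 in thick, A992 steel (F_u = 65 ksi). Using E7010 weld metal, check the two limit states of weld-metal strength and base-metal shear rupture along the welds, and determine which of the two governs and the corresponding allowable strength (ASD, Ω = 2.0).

R_n/Ω ≈ 145 kips (weld metal governs)

E70XX → F_EXX = 70 ksi.
t_e = 0.707 × 0.75 = 0.5302 in; L = 13 in.
Weld metal: R_n/Ω = (1/2.0) × 0.6 × 70 × 0.5302 × 13 = 144.8 kips.
Base metal (shear rupture): R_n/Ω = (1/2.0) × 0.6 × 65 × 0.875 × 13 = 221.8 kips.
Governing: weld metal.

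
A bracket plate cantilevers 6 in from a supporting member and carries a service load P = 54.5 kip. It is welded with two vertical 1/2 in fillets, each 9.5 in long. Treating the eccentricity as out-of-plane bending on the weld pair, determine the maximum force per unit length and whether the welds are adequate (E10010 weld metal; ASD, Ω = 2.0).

f_max ≈ 11.2 kip/in; NOT adequate

E100XX → F_EXX = 100 ksi.
L_w = 2 × 9.5 = 19 in; section modulus (unit throat) S = 2 × L²/6 = 30.08 in².
Direct shear f_v = P/L_w = 54.5/19 = 2.868 kip/in.
Moment M = P × e = 54.5 × 6 = 327 kip·in; bending f_b = M/S = 10.87 kip/in.
f_max = √(f_v² + f_b²) = √(2.868² + 10.87²) = 11.24 kip/in.
r_n/Ω = (1/2.0) × 0.6 × 100 × (0.707 × 0.5) = 10.6 kip/in → NOT adequate.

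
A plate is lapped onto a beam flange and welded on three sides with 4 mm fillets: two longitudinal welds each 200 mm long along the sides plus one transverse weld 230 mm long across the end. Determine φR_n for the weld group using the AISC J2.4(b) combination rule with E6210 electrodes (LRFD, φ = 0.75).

φR_n ≈ 540 kN

E62XX → F_EXX = 620 MPa.
t_e = 0.707 × 4 = 2.828 mm.
R_nwl = 0.6 × 620 × 2.828 × 400 × 10⁻³ = 420.8 kN (longitudinal, 2 welds).
R_nwt = 0.6 × 620 × 2.828 × 230 × 10⁻³ = 242 kN (transverse, base value).
(i) R_nwl + R_nwt = 662.8 kN; (ii) 0.85 R_nwl + 1.5 R_nwt = 720.6 kN.
R_n = max = 720.6 kN [governs: (ii)]; φR_n = 540.5 kN.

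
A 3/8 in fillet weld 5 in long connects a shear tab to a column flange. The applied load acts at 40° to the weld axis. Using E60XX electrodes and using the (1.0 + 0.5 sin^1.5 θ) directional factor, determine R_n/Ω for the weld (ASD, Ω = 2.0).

E60XX → F_EXX = 60 ksi.
t_e = 0.707 × 0.375 = 0.2651 in; A_we = 0.2651 × 5 = 1.326 in².
Directional factor: 1.0 + 0.5 sin^1.5(40°) = 1.258.
F_nw = 0.6 × 60 × 1.258 = 45.28 ksi.
R_n/Ω = (45.28 × 1.326) / 2.0 = 30.01 kip.

R_n/Ω ≈ 30 kip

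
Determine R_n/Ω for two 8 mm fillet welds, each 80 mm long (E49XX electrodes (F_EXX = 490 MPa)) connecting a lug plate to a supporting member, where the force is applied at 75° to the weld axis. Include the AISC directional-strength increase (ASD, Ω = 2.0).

R_n/Ω ≈ 196 kN

t_e = 0.707 × 8 = 5.656 mm; A_we = 5.656 × 160 = 905 mm².
Directional factor: 1.0 + 0.5 sin^1.5(75°) = 1.475.
F_nw = 0.6 × 490 × 1.475 = 433.6 MPa.
R_n/Ω = (433.6 × 905) / 2.0 × 10⁻³ = 196.2 kN.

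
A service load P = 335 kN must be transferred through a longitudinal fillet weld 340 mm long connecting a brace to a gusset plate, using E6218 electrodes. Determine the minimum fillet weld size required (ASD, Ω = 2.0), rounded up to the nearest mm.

w = 8 mm

E62XX → F_EXX = 620 MPa.
Total weld length L = 340 mm.
Required throat t_e = P × Ω / (0.6 F_EXX × L) = 335 × 2.0 / (0.6 × 620 × 340 × 10⁻³) = 5.297 mm.
Required leg w = t_e / 0.707 = 7.493 mm → use 8 mm.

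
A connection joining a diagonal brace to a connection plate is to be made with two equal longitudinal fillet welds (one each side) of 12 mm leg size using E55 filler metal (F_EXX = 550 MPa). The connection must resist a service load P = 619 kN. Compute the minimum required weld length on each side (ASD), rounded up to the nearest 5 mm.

L = 225 mm on each side

Throat t_e = 0.707 × 12 = 8.484 mm.
r_n/Ω = (0.6 × 550 × 8.484) / 2.0 = 1400 N/mm = 1.4 kN/mm.
L_req = P / (r_n/Ω) = 619 / 1.4 = 442.2 mm total.
Per side: 442.2 / 2 = 221.1 mm.
Round up → use L = 225 mm on each side.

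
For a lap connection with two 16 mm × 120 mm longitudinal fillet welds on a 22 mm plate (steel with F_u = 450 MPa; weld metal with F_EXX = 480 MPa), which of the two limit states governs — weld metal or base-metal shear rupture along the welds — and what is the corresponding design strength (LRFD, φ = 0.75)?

t_e = 0.707 × 16 = 11.31 mm; L = 240 mm.
Weld metal: φR_n = 0.75 × 0.6 × 480 × 11.31 × 240 × 10⁻³ = 586.4 kN.
Base metal (shear rupture): φR_n = 0.75 × 0.6 × 450 × 22 × 240 × 10⁻³ = 1069 kN.
Governing: weld metal.

φR_n ≈ 586 kN (weld metal governs)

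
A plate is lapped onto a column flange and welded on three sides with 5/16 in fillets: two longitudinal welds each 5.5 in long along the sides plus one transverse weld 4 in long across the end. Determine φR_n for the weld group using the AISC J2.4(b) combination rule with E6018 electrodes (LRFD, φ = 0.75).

φR_n ≈ 91.6 kips

E60XX → F_EXX = 60 ksi.
t_e = 0.707 × 0.3125 = 0.2209 in.
R_nwl = 0.6 × 60 × 0.2209 × 11 = 87.49 kips (longitudinal, 2 welds).
R_nwt = 0.6 × 60 × 0.2209 × 4 = 31.81 kips (transverse, base value).
(i) R_nwl + R_nwt = 119.3 kips; (ii) 0.85 R_nwl + 1.5 R_nwt = 122.1 kips.
R_n = max = 122.1 kips [governs: (ii)]; φR_n = 91.57 kips.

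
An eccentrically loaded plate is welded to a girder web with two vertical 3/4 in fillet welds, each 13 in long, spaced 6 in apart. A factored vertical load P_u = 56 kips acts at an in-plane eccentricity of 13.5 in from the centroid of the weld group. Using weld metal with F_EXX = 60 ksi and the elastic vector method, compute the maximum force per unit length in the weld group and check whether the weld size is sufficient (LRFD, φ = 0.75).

f_max ≈ 10.1 kip/in; adequate

Total weld length L_w = 26 in. Treat welds as unit-width lines.
Polar moment about centroid: J = 2[d³/12 + d(b/2)²] = 2[13³/12 + 13×3²] = 600.2 in³.
Direct shear f_v = P/L_w = 56 / 26 = 2.154 kip/in (vertical).
Torsion M = P·e = 56 × 13.5 = 756 kip·in.
Critical point at (x, y) = (3, 6.5) from centroid. f_tx = M·y/J = 8.188 kip/in; f_ty = M·x/J = 3.779 kip/in.
Resultant f_max = √[f_tx² + (f_v + f_ty)²] = √[8.188² + (2.154 + 3.779)²] = 10.11 kip/in.
Capacity per unit length: φr_n = 0.75 × 0.6 × 60 × (0.707 × 0.75) = 14.32 kip/in.
10.11 ≤ 14.32 → adequate.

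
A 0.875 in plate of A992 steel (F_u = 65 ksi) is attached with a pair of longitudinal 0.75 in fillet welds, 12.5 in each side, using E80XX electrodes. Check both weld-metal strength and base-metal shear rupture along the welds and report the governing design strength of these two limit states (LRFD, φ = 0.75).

φR_n ≈ 477 kips (weld metal governs)

E80XX → F_EXX = 80 ksi.
t_e = 0.707 × 0.75 = 0.5302 in; L = 25 in.
Weld metal: φR_n = 0.75 × 0.6 × 80 × 0.5302 × 25 = 477.2 kips.
Base metal (shear rupture): φR_n = 0.75 × 0.6 × 65 × 0.875 × 25 = 639.8 kips.
Governing: weld metal.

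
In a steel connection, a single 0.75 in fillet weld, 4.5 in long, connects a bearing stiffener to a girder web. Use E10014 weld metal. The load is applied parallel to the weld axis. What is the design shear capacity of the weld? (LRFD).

φR_n ≈ 107 kips

E100XX → F_EXX = 100 ksi.
Effective throat t_e = 0.707 × 0.75 = 0.5302 in.
Total length L = 4.5 in; A_we = 0.5302 × 4.5 = 2.386 in².
F_nw = 0.6 F_EXX = 0.6 × 100 = 60 ksi.
φR_n = 0.75 × 60 × 2.386 = 107.4 kips.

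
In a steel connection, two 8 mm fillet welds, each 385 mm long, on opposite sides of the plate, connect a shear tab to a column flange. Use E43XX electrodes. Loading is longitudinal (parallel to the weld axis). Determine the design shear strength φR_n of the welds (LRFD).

φR_n ≈ 843 kN

E43XX → F_EXX = 430 MPa.
Effective throat t_e = 0.707 × 8 = 5.656 mm.
Total length L = 770 mm; A_we = 5.656 × 770 = 4355 mm².
F_nw = 0.6 F_EXX = 0.6 × 430 = 258 MPa.
φR_n = 0.75 × 258 × 4355 × 10⁻³ = 842.7 kN.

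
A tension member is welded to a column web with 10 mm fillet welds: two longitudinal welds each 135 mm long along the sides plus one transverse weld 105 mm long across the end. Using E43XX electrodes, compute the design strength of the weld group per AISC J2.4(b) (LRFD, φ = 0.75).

E43XX → F_EXX = 430 MPa.
t_e = 0.707 × 10 = 7.07 mm.
R_nwl = 0.6 × 430 × 7.07 × 270 × 10⁻³ = 492.5 kN (longitudinal, 2 welds).
R_nwt = 0.6 × 430 × 7.07 × 105 × 10⁻³ = 191.5 kN (transverse, base value).
(i) R_nwl + R_nwt = 684 kN; (ii) 0.85 R_nwl + 1.5 R_nwt = 705.9 kN.
R_n = max = 705.9 kN [governs: (ii)]; φR_n = 529.4 kN.

φR_n ≈ 529 kN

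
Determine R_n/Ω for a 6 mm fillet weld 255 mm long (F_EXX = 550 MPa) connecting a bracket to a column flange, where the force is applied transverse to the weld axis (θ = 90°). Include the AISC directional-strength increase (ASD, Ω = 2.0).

t_e = 0.707 × 6 = 4.242 mm; A_we = 4.242 × 255 = 1082 mm².
Directional factor: 1.0 + 0.5 sin^1.5(90°) = 1.5.
F_nw = 0.6 × 550 × 1.5 = 495 MPa.
R_n/Ω = (495 × 1082) / 2.0 × 10⁻³ = 267.7 kN.

R_n/Ω ≈ 268 kN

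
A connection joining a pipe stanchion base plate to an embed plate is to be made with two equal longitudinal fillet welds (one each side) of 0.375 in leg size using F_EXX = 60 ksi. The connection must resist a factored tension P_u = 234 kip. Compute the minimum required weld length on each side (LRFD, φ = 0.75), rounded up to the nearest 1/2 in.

L = 16.5 in on each side

Throat t_e = 0.707 × 0.375 = 0.2651 in.
φr_n = 0.75 × 0.6 × 60 × 0.2651 = 7.158 kip/in.
L_req = P_u / φr_n = 234 / 7.158 = 32.69 in total.
Per side: 32.69 / 2 = 16.34 in.
Round up → use L = 16.5 in on each side.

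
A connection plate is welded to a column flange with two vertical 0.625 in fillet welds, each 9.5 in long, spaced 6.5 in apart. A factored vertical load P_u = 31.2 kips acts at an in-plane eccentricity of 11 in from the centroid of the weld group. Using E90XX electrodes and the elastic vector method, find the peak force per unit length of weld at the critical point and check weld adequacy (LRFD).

f_max ≈ 6.81 kip/in; adequate

E90XX → F_EXX = 90 ksi.
Total weld length L_w = 19 in. Treat welds as unit-width lines.
Polar moment about centroid: J = 2[d³/12 + d(b/2)²] = 2[9.5³/12 + 9.5×3.25²] = 343.6 in³.
Direct shear f_v = P/L_w = 31.2 / 19 = 1.642 kip/in (vertical).
Torsion M = P·e = 31.2 × 11 = 343.2 kip·in.
Critical point at (x, y) = (3.25, 4.75) from centroid. f_tx = M·y/J = 4.745 kip/in; f_ty = M·x/J = 3.246 kip/in.
Resultant f_max = √[f_tx² + (f_v + f_ty)²] = √[4.745² + (1.642 + 3.246)²] = 6.812 kip/in.
Capacity per unit length: φr_n = 0.75 × 0.6 × 90 × (0.707 × 0.625) = 17.9 kip/in.
6.812 ≤ 17.9 → adequate.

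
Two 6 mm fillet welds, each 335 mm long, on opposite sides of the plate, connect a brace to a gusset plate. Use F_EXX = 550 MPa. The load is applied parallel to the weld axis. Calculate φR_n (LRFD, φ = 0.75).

Effective throat t_e = 0.707 × 6 = 4.242 mm.
Total length L = 670 mm; A_we = 4.242 × 670 = 2842 mm².
F_nw = 0.6 F_EXX = 0.6 × 550 = 330 MPa.
φR_n = 0.75 × 330 × 2842 × 10⁻³ = 703.4 kN.

φR_n ≈ 703 kN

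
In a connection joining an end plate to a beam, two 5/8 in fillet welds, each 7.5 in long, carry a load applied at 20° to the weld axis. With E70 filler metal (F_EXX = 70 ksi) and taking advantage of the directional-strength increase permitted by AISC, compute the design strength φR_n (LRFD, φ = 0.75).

t_e = 0.707 × 0.625 = 0.4419 in; A_we = 0.4419 × 15 = 6.628 in².
Directional factor: 1.0 + 0.5 sin^1.5(20°) = 1.1.
F_nw = 0.6 × 70 × 1.1 = 46.2 ksi.
φR_n = 0.75 × 46.2 × 6.628 = 229.7 kip.

φR_n ≈ 230 kip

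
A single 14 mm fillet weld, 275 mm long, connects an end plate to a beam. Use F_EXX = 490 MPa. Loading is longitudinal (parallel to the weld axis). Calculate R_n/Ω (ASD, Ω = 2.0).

R_n/Ω ≈ 400 kN

Effective throat t_e = 0.707 × 14 = 9.898 mm.
Total length L = 275 mm; A_we = 9.898 × 275 = 2722 mm².
F_nw = 0.6 F_EXX = 0.6 × 490 = 294 MPa.
R_n = 294 × 2722 × 10⁻³ = 800.3 kN; R_n/Ω = 800.3/2.0 = 400.1 kN.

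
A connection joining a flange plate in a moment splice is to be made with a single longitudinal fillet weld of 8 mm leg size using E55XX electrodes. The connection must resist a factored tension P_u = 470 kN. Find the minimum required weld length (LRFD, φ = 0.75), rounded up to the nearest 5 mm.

E55XX → F_EXX = 550 MPa.
Throat t_e = 0.707 × 8 = 5.656 mm.
φr_n = 0.75 × 0.6 × 550 × 5.656 × 10⁻³ = 1.4 kN/mm.
L_req = P_u / φr_n = 470 / 1.4 = 335.7 mm total.
Round up → use L = 340 mm.

L = 340 mm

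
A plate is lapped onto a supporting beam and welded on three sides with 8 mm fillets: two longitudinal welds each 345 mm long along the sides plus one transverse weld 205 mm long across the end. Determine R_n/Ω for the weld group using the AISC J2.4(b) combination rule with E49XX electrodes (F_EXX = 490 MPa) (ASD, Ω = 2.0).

R_n/Ω ≈ 744 kN

t_e = 0.707 × 8 = 5.656 mm.
R_nwl = 0.6 × 490 × 5.656 × 690 × 10⁻³ = 1147 kN (longitudinal, 2 welds).
R_nwt = 0.6 × 490 × 5.656 × 205 × 10⁻³ = 340.9 kN (transverse, base value).
(i) R_nwl + R_nwt = 1488 kN; (ii) 0.85 R_nwl + 1.5 R_nwt = 1487 kN.
R_n = max = 1488 kN [governs: (i)]; R_n/Ω = 744.1 kN.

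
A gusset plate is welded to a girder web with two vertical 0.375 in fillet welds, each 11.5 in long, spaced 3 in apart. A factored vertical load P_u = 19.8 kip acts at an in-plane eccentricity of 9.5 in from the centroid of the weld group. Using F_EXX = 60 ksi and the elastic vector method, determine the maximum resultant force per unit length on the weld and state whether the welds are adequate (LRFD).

f_max ≈ 3.97 kip/in; adequate

Total weld length L_w = 23 in. Treat welds as unit-width lines.
Polar moment about centroid: J = 2[d³/12 + d(b/2)²] = 2[11.5³/12 + 11.5×1.5²] = 305.2 in³.
Direct shear f_v = P/L_w = 19.8 / 23 = 0.8609 kip/in (vertical).
Torsion M = P·e = 19.8 × 9.5 = 188.1 kip·in.
Critical point at (x, y) = (1.5, 5.75) from centroid. f_tx = M·y/J = 3.543 kip/in; f_ty = M·x/J = 0.9244 kip/in.
Resultant f_max = √[f_tx² + (f_v + f_ty)²] = √[3.543² + (0.8609 + 0.9244)²] = 3.968 kip/in.
Capacity per unit length: φr_n = 0.75 × 0.6 × 60 × (0.707 × 0.375) = 7.158 kip/in.
3.968 ≤ 7.158 → adequate.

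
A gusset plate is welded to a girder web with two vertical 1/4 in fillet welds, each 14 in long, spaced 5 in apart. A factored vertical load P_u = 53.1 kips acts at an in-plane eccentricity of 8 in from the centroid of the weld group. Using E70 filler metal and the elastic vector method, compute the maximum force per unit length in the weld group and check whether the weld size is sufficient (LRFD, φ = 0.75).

f_max ≈ 5.91 kip/in; NOT adequate

E70XX → F_EXX = 70 ksi.
Total weld length L_w = 28 in. Treat welds as unit-width lines.
Polar moment about centroid: J = 2[d³/12 + d(b/2)²] = 2[14³/12 + 14×2.5²] = 632.3 in³.
Direct shear f_v = P/L_w = 53.1 / 28 = 1.896 kip/in (vertical).
Torsion M = P·e = 53.1 × 8 = 424.8 kip·in.
Critical point at (x, y) = (2.5, 7) from centroid. f_tx = M·y/J = 4.703 kip/in; f_ty = M·x/J = 1.679 kip/in.
Resultant f_max = √[f_tx² + (f_v + f_ty)²] = √[4.703² + (1.896 + 1.679)²] = 5.908 kip/in.
Capacity per unit length: φr_n = 0.75 × 0.6 × 70 × (0.707 × 0.25) = 5.568 kip/in.
5.908 > 5.568 → NOT adequate.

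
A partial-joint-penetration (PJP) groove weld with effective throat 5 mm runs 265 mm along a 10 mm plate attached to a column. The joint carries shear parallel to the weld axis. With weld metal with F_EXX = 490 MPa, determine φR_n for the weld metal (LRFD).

φR_n ≈ 292 kN

Effective throat (given) t_e = 5 mm.
A_we = 5 × 265 = 1325 mm².
F_nw = 0.6 F_EXX = 294 MPa.
φR_n = 0.75 × 294 × 1325 × 10⁻³ = 292.2 kN.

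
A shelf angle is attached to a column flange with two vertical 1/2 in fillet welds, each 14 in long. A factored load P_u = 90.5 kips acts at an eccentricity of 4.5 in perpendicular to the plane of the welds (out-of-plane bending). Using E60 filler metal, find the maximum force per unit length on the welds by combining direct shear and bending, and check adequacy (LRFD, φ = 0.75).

E60XX → F_EXX = 60 ksi.
L_w = 2 × 14 = 28 in; section modulus (unit throat) S = 2 × L²/6 = 65.33 in².
Direct shear f_v = P/L_w = 90.5/28 = 3.232 kip/in.
Moment M = P × e = 90.5 × 4.5 = 407.25 kip·in; bending f_b = M/S = 6.233 kip/in.
f_max = √(f_v² + f_b²) = √(3.232² + 6.233²) = 7.022 kip/in.
φr_n = 0.75 × 0.6 × 60 × (0.707 × 0.5) = 9.544 kip/in → adequate.

f_max ≈ 7.02 kip/in; adequate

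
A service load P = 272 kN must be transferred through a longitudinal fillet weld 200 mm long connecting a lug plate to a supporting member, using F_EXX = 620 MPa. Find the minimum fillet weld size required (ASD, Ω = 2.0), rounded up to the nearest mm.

Total weld length L = 200 mm.
Required throat t_e = P × Ω / (0.6 F_EXX × L) = 272 × 2.0 / (0.6 × 620 × 200 × 10⁻³) = 7.312 mm.
Required leg w = t_e / 0.707 = 10.34 mm → use 11 mm.

w = 11 mm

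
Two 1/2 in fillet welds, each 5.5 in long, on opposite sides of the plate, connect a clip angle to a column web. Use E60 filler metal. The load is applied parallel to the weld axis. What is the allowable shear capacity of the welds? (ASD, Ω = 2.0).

R_n/Ω ≈ 70 kip

E60XX → F_EXX = 60 ksi.
Effective throat t_e = 0.707 × 0.5 = 0.3535 in.
Total length L = 11 in; A_we = 0.3535 × 11 = 3.888 in².
F_nw = 0.6 F_EXX = 0.6 × 60 = 36 ksi.
R_n = 36 × 3.888 = 140 kip; R_n/Ω = 140/2.0 = 69.99 kip.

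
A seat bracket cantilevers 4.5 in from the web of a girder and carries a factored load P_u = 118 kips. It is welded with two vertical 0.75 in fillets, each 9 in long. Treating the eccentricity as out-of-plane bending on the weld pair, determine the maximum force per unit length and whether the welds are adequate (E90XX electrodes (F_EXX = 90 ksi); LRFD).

L_w = 2 × 9 = 18 in; section modulus (unit throat) S = 2 × L²/6 = 27 in².
Direct shear f_v = P/L_w = 118/18 = 6.556 kip/in.
Moment M = P × e = 118 × 4.5 = 531 kip·in; bending f_b = M/S = 19.67 kip/in.
f_max = √(f_v² + f_b²) = √(6.556² + 19.67²) = 20.73 kip/in.
φr_n = 0.75 × 0.6 × 90 × (0.707 × 0.75) = 21.48 kip/in → adequate.

f_max ≈ 20.7 kip/in; adequate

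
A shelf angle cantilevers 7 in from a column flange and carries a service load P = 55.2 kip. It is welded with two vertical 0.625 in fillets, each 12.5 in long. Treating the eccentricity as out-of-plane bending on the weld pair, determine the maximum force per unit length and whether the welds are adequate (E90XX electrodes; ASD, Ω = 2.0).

f_max ≈ 7.74 kip/in; adequate

E90XX → F_EXX = 90 ksi.
L_w = 2 × 12.5 = 25 in; section modulus (unit throat) S = 2 × L²/6 = 52.08 in².
Direct shear f_v = P/L_w = 55.2/25 = 2.208 kip/in.
Moment M = P × e = 55.2 × 7 = 386.4 kip·in; bending f_b = M/S = 7.419 kip/in.
f_max = √(f_v² + f_b²) = √(2.208² + 7.419²) = 7.74 kip/in.
r_n/Ω = (1/2.0) × 0.6 × 90 × (0.707 × 0.625) = 11.93 kip/in → adequate.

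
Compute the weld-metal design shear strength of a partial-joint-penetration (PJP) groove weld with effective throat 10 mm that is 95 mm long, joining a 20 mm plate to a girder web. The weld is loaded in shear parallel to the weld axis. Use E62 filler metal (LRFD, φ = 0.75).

φR_n ≈ 265 kN

E62XX → F_EXX = 620 MPa.
Effective throat (given) t_e = 10 mm.
A_we = 10 × 95 = 950 mm².
F_nw = 0.6 F_EXX = 372 MPa.
φR_n = 0.75 × 372 × 950 × 10⁻³ = 265.1 kN.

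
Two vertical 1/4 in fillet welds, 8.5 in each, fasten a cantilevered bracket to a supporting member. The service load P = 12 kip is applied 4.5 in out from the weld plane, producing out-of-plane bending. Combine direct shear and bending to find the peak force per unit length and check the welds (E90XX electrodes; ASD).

f_max ≈ 2.35 kip/in; adequate

E90XX → F_EXX = 90 ksi.
L_w = 2 × 8.5 = 17 in; section modulus (unit throat) S = 2 × L²/6 = 24.08 in².
Direct shear f_v = P/L_w = 12/17 = 0.7059 kip/in.
Moment M = P × e = 12 × 4.5 = 54 kip·in; bending f_b = M/S = 2.242 kip/in.
f_max = √(f_v² + f_b²) = √(0.7059² + 2.242²) = 2.351 kip/in.
r_n/Ω = (1/2.0) × 0.6 × 90 × (0.707 × 0.25) = 4.772 kip/in → adequate.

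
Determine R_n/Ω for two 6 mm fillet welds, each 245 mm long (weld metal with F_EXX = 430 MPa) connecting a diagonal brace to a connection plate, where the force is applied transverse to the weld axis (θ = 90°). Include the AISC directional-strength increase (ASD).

t_e = 0.707 × 6 = 4.242 mm; A_we = 4.242 × 490 = 2079 mm².
Directional factor: 1.0 + 0.5 sin^1.5(90°) = 1.5.
F_nw = 0.6 × 430 × 1.5 = 387 MPa.
R_n/Ω = (387 × 2079) / 2.0 × 10⁻³ = 402.2 kN.

R_n/Ω ≈ 402 kN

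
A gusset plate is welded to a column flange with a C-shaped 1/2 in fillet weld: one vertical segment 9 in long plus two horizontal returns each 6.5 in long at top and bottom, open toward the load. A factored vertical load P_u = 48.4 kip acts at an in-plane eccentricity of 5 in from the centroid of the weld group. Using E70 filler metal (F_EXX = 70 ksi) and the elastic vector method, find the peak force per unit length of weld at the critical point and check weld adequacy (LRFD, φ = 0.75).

f_max ≈ 5.44 kip/in; adequate

Total weld length L_w = 22 in. Treat welds as unit-width lines.
Centroid: x̄ = 2×6.5×3.25 / 22 = 1.92 in from the vertical weld.
Polar moment about centroid: J = I_x + I_y = [9³/12 + 2×6.5×4.5²] + [9×1.92² + 2(6.5³/12 + 6.5×1.33²)] = 425.9 in³.
Direct shear f_v = P/L_w = 48.4 / 22 = 2.2 kip/in (vertical).
Torsion M = P·e = 48.4 × 5 = 242 kip·in.
Critical point at (x, y) = (4.58, 4.5) from centroid. f_tx = M·y/J = 2.557 kip/in; f_ty = M·x/J = 2.602 kip/in.
Resultant f_max = √[f_tx² + (f_v + f_ty)²] = √[2.557² + (2.2 + 2.602)²] = 5.44 kip/in.
Capacity per unit length: φr_n = 0.75 × 0.6 × 70 × (0.707 × 0.5) = 11.14 kip/in.
5.44 ≤ 11.14 → adequate.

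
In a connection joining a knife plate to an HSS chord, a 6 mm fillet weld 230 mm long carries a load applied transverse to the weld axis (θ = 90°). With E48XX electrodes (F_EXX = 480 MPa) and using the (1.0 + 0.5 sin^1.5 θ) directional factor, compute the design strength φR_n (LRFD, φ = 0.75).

t_e = 0.707 × 6 = 4.242 mm; A_we = 4.242 × 230 = 975.7 mm².
Directional factor: 1.0 + 0.5 sin^1.5(90°) = 1.5.
F_nw = 0.6 × 480 × 1.5 = 432 MPa.
φR_n = 0.75 × 432 × 975.7 × 10⁻³ = 316.1 kN.

φR_n ≈ 316 kN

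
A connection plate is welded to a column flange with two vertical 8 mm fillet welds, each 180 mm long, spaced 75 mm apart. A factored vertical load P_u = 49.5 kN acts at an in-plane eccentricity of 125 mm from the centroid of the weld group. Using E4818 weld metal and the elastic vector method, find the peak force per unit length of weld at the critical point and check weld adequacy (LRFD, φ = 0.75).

E48XX → F_EXX = 480 MPa.
Total weld length L_w = 360 mm. Treat welds as unit-width lines.
Polar moment about centroid: J = 2[d³/12 + d(b/2)²] = 2[180³/12 + 180×37.5²] = 1478000 mm³.
Direct shear f_v = P/L_w = 49.5×10³ / 360 = 137.5 N/mm (vertical).
Torsion M = P·e = 49.5×10³ × 125 = 6187500 N·mm.
Critical point at (x, y) = (37.5, 90) from centroid. f_tx = M·y/J = 376.7 N/mm; f_ty = M·x/J = 157 N/mm.
Resultant f_max = √[f_tx² + (f_v + f_ty)²] = √[376.7² + (137.5 + 157)²] = 478.1 N/mm.
Capacity per unit length: φr_n = 0.75 × 0.6 × 480 × (0.707 × 8) = 1222 N/mm.
478.1 ≤ 1222 → adequate.

f_max ≈ 478 N/mm; adequate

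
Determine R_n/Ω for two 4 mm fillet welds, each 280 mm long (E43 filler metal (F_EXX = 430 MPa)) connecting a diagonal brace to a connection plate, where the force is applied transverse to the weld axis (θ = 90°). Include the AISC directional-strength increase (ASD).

R_n/Ω ≈ 306 kN

t_e = 0.707 × 4 = 2.828 mm; A_we = 2.828 × 560 = 1584 mm².
Directional factor: 1.0 + 0.5 sin^1.5(90°) = 1.5.
F_nw = 0.6 × 430 × 1.5 = 387 MPa.
R_n/Ω = (387 × 1584) / 2.0 × 10⁻³ = 306.4 kN.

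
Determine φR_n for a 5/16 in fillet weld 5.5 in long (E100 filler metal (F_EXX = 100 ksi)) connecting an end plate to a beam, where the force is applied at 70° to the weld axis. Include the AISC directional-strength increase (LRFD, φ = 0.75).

t_e = 0.707 × 0.3125 = 0.2209 in; A_we = 0.2209 × 5.5 = 1.215 in².
Directional factor: 1.0 + 0.5 sin^1.5(70°) = 1.455.
F_nw = 0.6 × 100 × 1.455 = 87.33 ksi.
φR_n = 0.75 × 87.33 × 1.215 = 79.59 kip.

φR_n ≈ 79.6 kip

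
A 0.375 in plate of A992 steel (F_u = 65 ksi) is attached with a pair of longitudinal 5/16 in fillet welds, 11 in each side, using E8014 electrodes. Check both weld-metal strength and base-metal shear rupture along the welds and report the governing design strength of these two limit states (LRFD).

φR_n ≈ 175 kips (weld metal governs)

E80XX → F_EXX = 80 ksi.
t_e = 0.707 × 0.3125 = 0.2209 in; L = 22 in.
Weld metal: φR_n = 0.75 × 0.6 × 80 × 0.2209 × 22 = 175 kips.
Base metal (shear rupture): φR_n = 0.75 × 0.6 × 65 × 0.375 × 22 = 241.3 kips.
Governing: weld metal.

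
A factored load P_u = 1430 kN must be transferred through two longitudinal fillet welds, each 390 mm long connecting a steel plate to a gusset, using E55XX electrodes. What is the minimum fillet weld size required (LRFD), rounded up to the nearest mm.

w = 11 mm

E55XX → F_EXX = 550 MPa.
Total weld length L = 780 mm.
Required throat t_e = P_u / (φ × 0.6 F_EXX × L) = 1430 / (0.75 × 0.6 × 550 × 780 × 10⁻³) = 7.407 mm.
Required leg w = t_e / 0.707 = 10.48 mm → use 11 mm.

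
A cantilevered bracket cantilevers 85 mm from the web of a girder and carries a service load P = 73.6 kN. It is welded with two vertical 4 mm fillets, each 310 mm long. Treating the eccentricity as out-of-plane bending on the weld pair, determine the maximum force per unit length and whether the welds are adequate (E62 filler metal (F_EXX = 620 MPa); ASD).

f_max ≈ 229 N/mm; adequate

L_w = 2 × 310 = 620 mm; section modulus (unit throat) S = 2 × L²/6 = 32030 mm².
Direct shear f_v = P/L_w = 73.6×10³/620 = 118.7 N/mm.
Moment M = P × e = 73.6×10³ × 85 = 6256000 N·mm; bending f_b = M/S = 195.3 N/mm.
f_max = √(f_v² + f_b²) = √(118.7² + 195.3²) = 228.5 N/mm.
r_n/Ω = (1/2.0) × 0.6 × 620 × (0.707 × 4) = 526 N/mm → adequate.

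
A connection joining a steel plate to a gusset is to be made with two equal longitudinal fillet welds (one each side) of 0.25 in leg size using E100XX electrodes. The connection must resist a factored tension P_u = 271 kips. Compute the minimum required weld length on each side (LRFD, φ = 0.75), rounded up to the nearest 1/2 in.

L = 17.5 in on each side

E100XX → F_EXX = 100 ksi.
Throat t_e = 0.707 × 0.25 = 0.1767 in.
φr_n = 0.75 × 0.6 × 100 × 0.1767 = 7.954 kips/in.
L_req = P_u / φr_n = 271 / 7.954 = 34.07 in total.
Per side: 34.07 / 2 = 17.04 in.
Round up → use L = 17.5 in on each side.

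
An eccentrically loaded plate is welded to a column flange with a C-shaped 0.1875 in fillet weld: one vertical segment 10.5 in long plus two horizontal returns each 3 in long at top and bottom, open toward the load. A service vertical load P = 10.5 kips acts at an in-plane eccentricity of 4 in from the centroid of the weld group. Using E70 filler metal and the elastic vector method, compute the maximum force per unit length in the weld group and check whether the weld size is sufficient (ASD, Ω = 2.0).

E70XX → F_EXX = 70 ksi.
Total weld length L_w = 16.5 in. Treat welds as unit-width lines.
Centroid: x̄ = 2×3×1.5 / 16.5 = 0.5455 in from the vertical weld.
Polar moment about centroid: J = I_x + I_y = [10.5³/12 + 2×3×5.25²] + [10.5×0.5455² + 2(3³/12 + 3×0.9545²)] = 274.9 in³.
Direct shear f_v = P/L_w = 10.5 / 16.5 = 0.6364 kip/in (vertical).
Torsion M = P·e = 10.5 × 4 = 42 kip·in.
Critical point at (x, y) = (2.455, 5.25) from centroid. f_tx = M·y/J = 0.802 kip/in; f_ty = M·x/J = 0.375 kip/in.
Resultant f_max = √[f_tx² + (f_v + f_ty)²] = √[0.802² + (0.6364 + 0.375)²] = 1.291 kip/in.
Capacity per unit length: r_n/Ω = (1/2.0) × 0.6 × 70 × (0.707 × 0.1875) = 2.784 kip/in.
1.291 ≤ 2.784 → adequate.

f_max ≈ 1.29 kip/in; adequate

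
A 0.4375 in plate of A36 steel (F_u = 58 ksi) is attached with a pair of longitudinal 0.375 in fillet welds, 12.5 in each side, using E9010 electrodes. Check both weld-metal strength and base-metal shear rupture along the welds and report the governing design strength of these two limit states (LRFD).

E90XX → F_EXX = 90 ksi.
t_e = 0.707 × 0.375 = 0.2651 in; L = 25 in.
Weld metal: φR_n = 0.75 × 0.6 × 90 × 0.2651 × 25 = 268.4 kip.
Base metal (shear rupture): φR_n = 0.75 × 0.6 × 58 × 0.4375 × 25 = 285.5 kip.
Governing: weld metal.

φR_n ≈ 268 kip (weld metal governs)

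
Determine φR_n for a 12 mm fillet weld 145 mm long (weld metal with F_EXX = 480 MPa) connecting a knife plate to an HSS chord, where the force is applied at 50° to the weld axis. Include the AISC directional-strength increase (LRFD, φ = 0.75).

φR_n ≈ 355 kN

t_e = 0.707 × 12 = 8.484 mm; A_we = 8.484 × 145 = 1230 mm².
Directional factor: 1.0 + 0.5 sin^1.5(50°) = 1.335.
F_nw = 0.6 × 480 × 1.335 = 384.5 MPa.
φR_n = 0.75 × 384.5 × 1230 × 10⁻³ = 354.8 kN.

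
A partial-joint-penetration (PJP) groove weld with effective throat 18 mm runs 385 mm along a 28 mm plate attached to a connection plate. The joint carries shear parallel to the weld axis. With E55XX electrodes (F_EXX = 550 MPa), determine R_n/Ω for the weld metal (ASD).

Effective throat (given) t_e = 18 mm.
A_we = 18 × 385 = 6930 mm².
F_nw = 0.6 F_EXX = 330 MPa.
R_n/Ω = (330 × 6930) / 2.0 × 10⁻³ = 1143 kN.

R_n/Ω ≈ 1140 kN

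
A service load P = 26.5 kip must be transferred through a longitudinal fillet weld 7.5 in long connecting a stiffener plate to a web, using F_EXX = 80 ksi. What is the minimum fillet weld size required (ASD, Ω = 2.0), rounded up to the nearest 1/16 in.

w = 1/4 in

Total weld length L = 7.5 in.
Required throat t_e = P × Ω / (0.6 F_EXX × L) = 26.5 × 2.0 / (0.6 × 80 × 7.5) = 0.1472 in.
Required leg w = t_e / 0.707 = 0.2082 in → use 1/4 in.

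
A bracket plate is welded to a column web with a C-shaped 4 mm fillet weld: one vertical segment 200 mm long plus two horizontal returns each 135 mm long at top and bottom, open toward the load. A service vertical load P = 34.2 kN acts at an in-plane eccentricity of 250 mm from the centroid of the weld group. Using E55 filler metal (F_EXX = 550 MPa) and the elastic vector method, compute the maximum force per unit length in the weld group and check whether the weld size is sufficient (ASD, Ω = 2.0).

Total weld length L_w = 470 mm. Treat welds as unit-width lines.
Centroid: x̄ = 2×135×67.5 / 470 = 38.78 mm from the vertical weld.
Polar moment about centroid: J = I_x + I_y = [200³/12 + 2×135×100²] + [200×38.78² + 2(135³/12 + 135×28.72²)] = 4300000 mm³.
Direct shear f_v = P/L_w = 34.2×10³ / 470 = 72.77 N/mm (vertical).
Torsion M = P·e = 34.2×10³ × 250 = 8550000 N·mm.
Critical point at (x, y) = (96.22, 100) from centroid. f_tx = M·y/J = 198.8 N/mm; f_ty = M·x/J = 191.3 N/mm.
Resultant f_max = √[f_tx² + (f_v + f_ty)²] = √[198.8² + (72.77 + 191.3)²] = 330.6 N/mm.
Capacity per unit length: r_n/Ω = (1/2.0) × 0.6 × 550 × (0.707 × 4) = 466.6 N/mm.
330.6 ≤ 466.6 → adequate.

f_max ≈ 331 N/mm; adequate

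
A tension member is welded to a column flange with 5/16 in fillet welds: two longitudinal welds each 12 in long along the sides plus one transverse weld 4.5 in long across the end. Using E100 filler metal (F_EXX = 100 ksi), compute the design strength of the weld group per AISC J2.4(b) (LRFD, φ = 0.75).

φR_n ≈ 283 kips

t_e = 0.707 × 0.3125 = 0.2209 in.
R_nwl = 0.6 × 100 × 0.2209 × 24 = 318.1 kips (longitudinal, 2 welds).
R_nwt = 0.6 × 100 × 0.2209 × 4.5 = 59.65 kips (transverse, base value).
(i) R_nwl + R_nwt = 377.8 kips; (ii) 0.85 R_nwl + 1.5 R_nwt = 359.9 kips.
R_n = max = 377.8 kips [governs: (i)]; φR_n = 283.4 kips.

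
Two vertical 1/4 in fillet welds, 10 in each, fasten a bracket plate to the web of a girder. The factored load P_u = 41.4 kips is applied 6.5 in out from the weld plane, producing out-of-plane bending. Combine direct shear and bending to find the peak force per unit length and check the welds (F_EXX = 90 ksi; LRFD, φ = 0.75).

f_max ≈ 8.33 kip/in; NOT adequate

L_w = 2 × 10 = 20 in; section modulus (unit throat) S = 2 × L²/6 = 33.33 in².
Direct shear f_v = P/L_w = 41.4/20 = 2.07 kip/in.
Moment M = P × e = 41.4 × 6.5 = 269.1 kip·in; bending f_b = M/S = 8.073 kip/in.
f_max = √(f_v² + f_b²) = √(2.07² + 8.073²) = 8.334 kip/in.
φr_n = 0.75 × 0.6 × 90 × (0.707 × 0.25) = 7.158 kip/in → NOT adequate.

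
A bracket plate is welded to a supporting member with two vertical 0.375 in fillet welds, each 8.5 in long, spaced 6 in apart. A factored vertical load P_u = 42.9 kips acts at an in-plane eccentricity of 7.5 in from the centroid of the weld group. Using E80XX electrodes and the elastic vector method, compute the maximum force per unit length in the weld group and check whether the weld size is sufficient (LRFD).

E80XX → F_EXX = 80 ksi.
Total weld length L_w = 17 in. Treat welds as unit-width lines.
Polar moment about centroid: J = 2[d³/12 + d(b/2)²] = 2[8.5³/12 + 8.5×3²] = 255.4 in³.
Direct shear f_v = P/L_w = 42.9 / 17 = 2.524 kip/in (vertical).
Torsion M = P·e = 42.9 × 7.5 = 321.75 kip·in.
Critical point at (x, y) = (3, 4.25) from centroid. f_tx = M·y/J = 5.355 kip/in; f_ty = M·x/J = 3.78 kip/in.
Resultant f_max = √[f_tx² + (f_v + f_ty)²] = √[5.355² + (2.524 + 3.78)²] = 8.271 kip/in.
Capacity per unit length: φr_n = 0.75 × 0.6 × 80 × (0.707 × 0.375) = 9.544 kip/in.
8.271 ≤ 9.544 → adequate.

f_max ≈ 8.27 kip/in; adequate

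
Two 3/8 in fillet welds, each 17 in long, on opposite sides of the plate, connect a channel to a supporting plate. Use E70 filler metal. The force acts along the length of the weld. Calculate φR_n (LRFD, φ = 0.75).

φR_n ≈ 284 kip

E70XX → F_EXX = 70 ksi.
Effective throat t_e = 0.707 × 0.375 = 0.2651 in.
Total length L = 34 in; A_we = 0.2651 × 34 = 9.014 in².
F_nw = 0.6 F_EXX = 0.6 × 70 = 42 ksi.
φR_n = 0.75 × 42 × 9.014 = 283.9 kip.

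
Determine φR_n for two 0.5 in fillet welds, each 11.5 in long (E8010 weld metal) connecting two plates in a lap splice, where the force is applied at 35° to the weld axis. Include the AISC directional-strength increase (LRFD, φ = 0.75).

E80XX → F_EXX = 80 ksi.
t_e = 0.707 × 0.5 = 0.3535 in; A_we = 0.3535 × 23 = 8.13 in².
Directional factor: 1.0 + 0.5 sin^1.5(35°) = 1.217.
F_nw = 0.6 × 80 × 1.217 = 58.43 ksi.
φR_n = 0.75 × 58.43 × 8.13 = 356.3 kips.

φR_n ≈ 356 kips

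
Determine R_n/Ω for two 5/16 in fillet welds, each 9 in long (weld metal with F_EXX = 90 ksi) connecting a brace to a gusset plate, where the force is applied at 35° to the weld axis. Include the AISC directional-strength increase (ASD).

R_n/Ω ≈ 131 kips

t_e = 0.707 × 0.3125 = 0.2209 in; A_we = 0.2209 × 18 = 3.977 in².
Directional factor: 1.0 + 0.5 sin^1.5(35°) = 1.217.
F_nw = 0.6 × 90 × 1.217 = 65.73 ksi.
R_n/Ω = (65.73 × 3.977) / 2.0 = 130.7 kips.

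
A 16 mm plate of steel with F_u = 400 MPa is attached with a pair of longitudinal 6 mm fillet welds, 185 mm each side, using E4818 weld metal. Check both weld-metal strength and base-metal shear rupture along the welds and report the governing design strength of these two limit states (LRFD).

E48XX → F_EXX = 480 MPa.
t_e = 0.707 × 6 = 4.242 mm; L = 370 mm.
Weld metal: φR_n = 0.75 × 0.6 × 480 × 4.242 × 370 × 10⁻³ = 339 kN.
Base metal (shear rupture): φR_n = 0.75 × 0.6 × 400 × 16 × 370 × 10⁻³ = 1066 kN.
Governing: weld metal.

φR_n ≈ 339 kN (weld metal governs)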